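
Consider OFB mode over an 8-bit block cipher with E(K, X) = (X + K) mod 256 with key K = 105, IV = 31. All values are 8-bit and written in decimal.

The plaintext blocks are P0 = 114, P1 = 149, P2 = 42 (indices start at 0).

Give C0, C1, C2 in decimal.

OFB encryption: S_i = E(K, S_{i−1}) with S_{−1} = IV; C_i = P_i ⊕ S_i.
C0: S = E(K, 31) = 136; 114 ⊕ 136 = 250.
C1: S = E(K, 136) = 241; 149 ⊕ 241 = 100.
C2: S = E(K, 241) = 90; 42 ⊕ 90 = 112.

C0 = 250, C1 = 100, C2 = 112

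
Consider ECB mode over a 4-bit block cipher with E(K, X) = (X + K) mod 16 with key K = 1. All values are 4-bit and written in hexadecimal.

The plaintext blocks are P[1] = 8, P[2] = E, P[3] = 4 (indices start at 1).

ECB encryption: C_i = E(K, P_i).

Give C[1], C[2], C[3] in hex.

C[1] = 9, C[2] = F, C[3] = 5

C[1]: E(K, 8) = 9.
C[2]: E(K, E) = F.
C[3]: E(K, 4) = 5.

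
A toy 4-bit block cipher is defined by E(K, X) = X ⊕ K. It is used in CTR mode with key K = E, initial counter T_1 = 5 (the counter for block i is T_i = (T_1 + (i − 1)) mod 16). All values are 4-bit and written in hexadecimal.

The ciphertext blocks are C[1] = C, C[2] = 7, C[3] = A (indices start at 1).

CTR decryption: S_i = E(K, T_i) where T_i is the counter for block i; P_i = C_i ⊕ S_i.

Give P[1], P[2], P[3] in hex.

P[1] = 7, P[2] = F, P[3] = 3

P[1]: T = 5, S = E(K, T) = B; C ⊕ B = 7.
P[2]: T = 6, S = E(K, T) = 8; 7 ⊕ 8 = F.
P[3]: T = 7, S = E(K, T) = 9; A ⊕ 9 = 3.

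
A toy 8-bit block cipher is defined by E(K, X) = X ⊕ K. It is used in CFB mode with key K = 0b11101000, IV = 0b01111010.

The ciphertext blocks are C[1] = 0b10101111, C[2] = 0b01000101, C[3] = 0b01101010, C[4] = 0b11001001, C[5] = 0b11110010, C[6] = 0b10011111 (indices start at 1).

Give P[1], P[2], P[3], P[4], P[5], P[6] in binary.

P[1] = 0b00111101, P[2] = 0b00000010, P[3] = 0b11000111, P[4] = 0b01001011, P[5] = 0b11010011, P[6] = 0b10000101

CFB decryption: P_i = C_i ⊕ E(K, C_{i−1}), with C_{0} = IV.
P[1]: E(K, 0b01111010) = 0b10010010; 0b10101111 ⊕ 0b10010010 = 0b00111101.
P[2]: E(K, 0b10101111) = 0b01000111; 0b01000101 ⊕ 0b01000111 = 0b00000010.
P[3]: E(K, 0b01000101) = 0b10101101; 0b01101010 ⊕ 0b10101101 = 0b11000111.
P[4]: E(K, 0b01101010) = 0b10000010; 0b11001001 ⊕ 0b10000010 = 0b01001011.
P[5]: E(K, 0b11001001) = 0b00100001; 0b11110010 ⊕ 0b00100001 = 0b11010011.
P[6]: E(K, 0b11110010) = 0b00011010; 0b10011111 ⊕ 0b00011010 = 0b10000101.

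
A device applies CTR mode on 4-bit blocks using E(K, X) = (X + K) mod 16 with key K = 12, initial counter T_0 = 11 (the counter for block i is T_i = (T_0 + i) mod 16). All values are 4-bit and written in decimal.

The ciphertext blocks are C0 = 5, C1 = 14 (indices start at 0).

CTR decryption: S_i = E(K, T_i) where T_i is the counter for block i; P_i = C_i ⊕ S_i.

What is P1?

P1 = 6

P1: T = 12, S = E(K, T) = 8; 14 ⊕ 8 = 6.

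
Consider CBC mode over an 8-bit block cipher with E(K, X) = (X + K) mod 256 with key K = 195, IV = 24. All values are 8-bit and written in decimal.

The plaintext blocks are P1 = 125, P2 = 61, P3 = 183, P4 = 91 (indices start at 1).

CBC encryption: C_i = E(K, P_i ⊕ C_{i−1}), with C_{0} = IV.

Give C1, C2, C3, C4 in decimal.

C1: P1 ⊕ 24 = 101; E(K, 101) = 40.
C2: P2 ⊕ 40 = 21; E(K, 21) = 216.
C3: P3 ⊕ 216 = 111; E(K, 111) = 50.
C4: P4 ⊕ 50 = 105; E(K, 105) = 44.

C1 = 40, C2 = 216, C3 = 50, C4 = 44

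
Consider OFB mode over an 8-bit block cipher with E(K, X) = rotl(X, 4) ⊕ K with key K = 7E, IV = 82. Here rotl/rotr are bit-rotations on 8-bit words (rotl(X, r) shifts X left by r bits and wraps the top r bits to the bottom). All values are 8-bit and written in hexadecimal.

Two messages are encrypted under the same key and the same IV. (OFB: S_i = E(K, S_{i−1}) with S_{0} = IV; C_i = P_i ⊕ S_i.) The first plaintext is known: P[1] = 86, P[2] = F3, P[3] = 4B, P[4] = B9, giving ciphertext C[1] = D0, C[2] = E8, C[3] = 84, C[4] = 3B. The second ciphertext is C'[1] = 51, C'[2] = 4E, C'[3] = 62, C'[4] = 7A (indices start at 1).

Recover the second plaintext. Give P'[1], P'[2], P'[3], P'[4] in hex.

P'[1] = 07, P'[2] = 55, P'[3] = AD, P'[4] = F8

In OFB with a reused IV, both messages share the same keystream S_i, so C_i ⊕ C'_i = P_i ⊕ P'_i and thus P'_i = P_i ⊕ C_i ⊕ C'_i.
P'[1]: 86 ⊕ D0 ⊕ 51 = 07.
P'[2]: F3 ⊕ E8 ⊕ 4E = 55.
P'[3]: 4B ⊕ 84 ⊕ 62 = AD.
P'[4]: B9 ⊕ 3B ⊕ 7A = F8.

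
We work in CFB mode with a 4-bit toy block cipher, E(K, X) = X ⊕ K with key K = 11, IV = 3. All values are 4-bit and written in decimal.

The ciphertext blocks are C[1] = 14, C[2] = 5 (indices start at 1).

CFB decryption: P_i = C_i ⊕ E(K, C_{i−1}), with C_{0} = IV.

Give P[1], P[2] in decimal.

P[1] = 6, P[2] = 0

P[1]: E(K, 3) = 8; 14 ⊕ 8 = 6.
P[2]: E(K, 14) = 5; 5 ⊕ 5 = 0.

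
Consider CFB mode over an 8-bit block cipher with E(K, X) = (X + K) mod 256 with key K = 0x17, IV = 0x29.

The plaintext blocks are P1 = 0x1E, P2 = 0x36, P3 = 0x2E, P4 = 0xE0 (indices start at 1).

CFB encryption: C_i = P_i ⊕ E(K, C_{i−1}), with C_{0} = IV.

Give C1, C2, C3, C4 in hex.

C1 = 0x5E, C2 = 0x43, C3 = 0x74, C4 = 0x6B

C1: E(K, 0x29) = 0x40; 0x1E ⊕ 0x40 = 0x5E.
C2: E(K, 0x5E) = 0x75; 0x36 ⊕ 0x75 = 0x43.
C3: E(K, 0x43) = 0x5A; 0x2E ⊕ 0x5A = 0x74.
C4: E(K, 0x74) = 0x8B; 0xE0 ⊕ 0x8B = 0x6B.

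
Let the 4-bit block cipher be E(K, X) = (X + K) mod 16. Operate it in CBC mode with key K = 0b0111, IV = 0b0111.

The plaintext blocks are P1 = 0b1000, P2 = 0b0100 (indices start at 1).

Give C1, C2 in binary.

C1 = 0b0110, C2 = 0b1001

CBC encryption: C_i = E(K, P_i ⊕ C_{i−1}), with C_{0} = IV.
C1: P1 ⊕ 0b0111 = 0b1111; E(K, 0b1111) = 0b0110.
C2: P2 ⊕ 0b0110 = 0b0010; E(K, 0b0010) = 0b1001.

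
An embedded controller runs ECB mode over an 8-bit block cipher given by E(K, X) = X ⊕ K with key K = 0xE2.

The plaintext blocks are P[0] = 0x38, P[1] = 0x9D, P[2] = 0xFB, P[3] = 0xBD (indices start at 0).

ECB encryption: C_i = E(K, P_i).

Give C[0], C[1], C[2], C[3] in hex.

C[0] = 0xDA, C[1] = 0x7F, C[2] = 0x19, C[3] = 0x5F

C[0]: E(K, 0x38) = 0xDA.
C[1]: E(K, 0x9D) = 0x7F.
C[2]: E(K, 0xFB) = 0x19.
C[3]: E(K, 0xBD) = 0x5F.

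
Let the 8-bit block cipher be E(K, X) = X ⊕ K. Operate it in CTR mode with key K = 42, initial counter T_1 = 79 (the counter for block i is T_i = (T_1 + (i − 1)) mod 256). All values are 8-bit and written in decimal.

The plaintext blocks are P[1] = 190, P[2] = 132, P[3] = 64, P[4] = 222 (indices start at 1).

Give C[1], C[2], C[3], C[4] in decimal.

CTR encryption: S_i = E(K, T_i) where T_i is the counter for block i; C_i = P_i ⊕ S_i.
C[1]: T = 79, S = E(K, T) = 101; 190 ⊕ 101 = 219.
C[2]: T = 80, S = E(K, T) = 122; 132 ⊕ 122 = 254.
C[3]: T = 81, S = E(K, T) = 123; 64 ⊕ 123 = 59.
C[4]: T = 82, S = E(K, T) = 120; 222 ⊕ 120 = 166.

C[1] = 219, C[2] = 254, C[3] = 59, C[4] = 166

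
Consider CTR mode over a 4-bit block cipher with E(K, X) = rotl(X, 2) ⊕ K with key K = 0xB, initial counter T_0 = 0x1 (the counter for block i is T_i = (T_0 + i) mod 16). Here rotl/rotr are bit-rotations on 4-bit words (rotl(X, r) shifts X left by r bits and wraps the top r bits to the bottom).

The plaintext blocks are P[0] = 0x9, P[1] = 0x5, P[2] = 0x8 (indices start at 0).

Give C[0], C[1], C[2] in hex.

CTR encryption: S_i = E(K, T_i) where T_i is the counter for block i; C_i = P_i ⊕ S_i.
C[0]: T = 0x1, S = E(K, T) = 0xF; 0x9 ⊕ 0xF = 0x6.
C[1]: T = 0x2, S = E(K, T) = 0x3; 0x5 ⊕ 0x3 = 0x6.
C[2]: T = 0x3, S = E(K, T) = 0x7; 0x8 ⊕ 0x7 = 0xF.

C[0] = 0x6, C[1] = 0x6, C[2] = 0xF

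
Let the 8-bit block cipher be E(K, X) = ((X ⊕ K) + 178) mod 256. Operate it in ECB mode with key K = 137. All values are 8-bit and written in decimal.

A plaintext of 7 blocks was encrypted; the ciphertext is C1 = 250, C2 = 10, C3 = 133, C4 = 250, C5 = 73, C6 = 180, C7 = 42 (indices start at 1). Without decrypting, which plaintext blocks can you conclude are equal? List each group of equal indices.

ECB encrypts each block independently with the same key, so equal ciphertext blocks imply equal plaintext blocks.
C1 = C4 = 250, so P1 = P4.

P1 = P4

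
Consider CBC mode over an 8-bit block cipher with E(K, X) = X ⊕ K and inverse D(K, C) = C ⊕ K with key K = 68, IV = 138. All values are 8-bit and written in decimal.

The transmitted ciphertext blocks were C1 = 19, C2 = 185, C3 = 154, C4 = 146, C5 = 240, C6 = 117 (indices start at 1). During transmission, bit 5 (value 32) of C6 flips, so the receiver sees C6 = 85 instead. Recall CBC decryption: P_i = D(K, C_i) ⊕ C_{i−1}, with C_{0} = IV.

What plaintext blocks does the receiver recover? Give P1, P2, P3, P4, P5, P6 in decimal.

Only C6 changed, to 85. In CBC, a change in C_i garbles P_i and flips the same bit in P_{i+1}. Decrypting the received ciphertext:
P1: D(K, 19) = 87; 87 ⊕ 138 = 221.
P2: D(K, 185) = 253; 253 ⊕ 19 = 238.
P3: D(K, 154) = 222; 222 ⊕ 185 = 103.
P4: D(K, 146) = 214; 214 ⊕ 154 = 76.
P5: D(K, 240) = 180; 180 ⊕ 146 = 38.
P6: D(K, 85) = 17; 17 ⊕ 240 = 225.
Blocks that differ from the original plaintext: P6.

P1 = 221, P2 = 238, P3 = 103, P4 = 76, P5 = 38, P6 = 225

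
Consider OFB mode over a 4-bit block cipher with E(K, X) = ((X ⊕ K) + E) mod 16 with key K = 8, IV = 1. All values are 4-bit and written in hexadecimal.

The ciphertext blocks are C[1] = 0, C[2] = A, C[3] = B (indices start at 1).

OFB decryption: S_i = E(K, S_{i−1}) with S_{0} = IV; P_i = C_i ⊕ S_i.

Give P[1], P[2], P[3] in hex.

P[1] = 7, P[2] = 7, P[3] = 8

P[1]: S = E(K, 1) = 7; 0 ⊕ 7 = 7.
P[2]: S = E(K, 7) = D; A ⊕ D = 7.
P[3]: S = E(K, D) = 3; B ⊕ 3 = 8.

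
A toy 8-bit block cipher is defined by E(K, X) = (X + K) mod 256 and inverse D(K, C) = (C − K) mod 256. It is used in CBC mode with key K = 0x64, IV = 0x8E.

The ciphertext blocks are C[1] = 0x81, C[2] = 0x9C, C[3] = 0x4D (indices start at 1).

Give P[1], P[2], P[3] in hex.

CBC decryption: P_i = D(K, C_i) ⊕ C_{i−1}, with C_{0} = IV.
P[1]: D(K, 0x81) = 0x1D; 0x1D ⊕ 0x8E = 0x93.
P[2]: D(K, 0x9C) = 0x38; 0x38 ⊕ 0x81 = 0xB9.
P[3]: D(K, 0x4D) = 0xE9; 0xE9 ⊕ 0x9C = 0x75.

P[1] = 0x93, P[2] = 0xB9, P[3] = 0x75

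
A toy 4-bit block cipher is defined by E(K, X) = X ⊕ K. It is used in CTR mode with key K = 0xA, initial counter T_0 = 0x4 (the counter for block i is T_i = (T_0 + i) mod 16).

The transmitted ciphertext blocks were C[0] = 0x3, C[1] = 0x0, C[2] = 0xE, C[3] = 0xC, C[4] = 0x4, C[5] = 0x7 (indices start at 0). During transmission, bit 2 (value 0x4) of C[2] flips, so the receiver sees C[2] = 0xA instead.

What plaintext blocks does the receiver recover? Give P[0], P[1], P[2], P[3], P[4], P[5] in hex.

CTR decryption: S_i = E(K, T_i) where T_i is the counter for block i; P_i = C_i ⊕ S_i.
Only C[2] changed, to 0xA. In CTR, a change in C_i flips the same bit in P_i only; the keystream is unaffected. Decrypting the received ciphertext:
P[0]: T = 0x4, S = E(K, T) = 0xE; 0x3 ⊕ 0xE = 0xD.
P[1]: T = 0x5, S = E(K, T) = 0xF; 0x0 ⊕ 0xF = 0xF.
P[2]: T = 0x6, S = E(K, T) = 0xC; 0xA ⊕ 0xC = 0x6.
P[3]: T = 0x7, S = E(K, T) = 0xD; 0xC ⊕ 0xD = 0x1.
P[4]: T = 0x8, S = E(K, T) = 0x2; 0x4 ⊕ 0x2 = 0x6.
P[5]: T = 0x9, S = E(K, T) = 0x3; 0x7 ⊕ 0x3 = 0x4.
Blocks that differ from the original plaintext: P[2].

P[0] = 0xD, P[1] = 0xF, P[2] = 0x6, P[3] = 0x1, P[4] = 0x6, P[5] = 0x4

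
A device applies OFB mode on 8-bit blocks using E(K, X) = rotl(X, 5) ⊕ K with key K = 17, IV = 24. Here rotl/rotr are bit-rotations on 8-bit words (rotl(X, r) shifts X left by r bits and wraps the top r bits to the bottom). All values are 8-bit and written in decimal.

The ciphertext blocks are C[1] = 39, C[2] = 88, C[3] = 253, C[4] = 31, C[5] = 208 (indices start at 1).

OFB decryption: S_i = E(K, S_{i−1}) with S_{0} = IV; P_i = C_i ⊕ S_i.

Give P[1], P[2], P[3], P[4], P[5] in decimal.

P[1] = 53, P[2] = 11, P[3] = 134, P[4] = 97, P[5] = 14

P[1]: S = E(K, 24) = 18; 39 ⊕ 18 = 53.
P[2]: S = E(K, 18) = 83; 88 ⊕ 83 = 11.
P[3]: S = E(K, 83) = 123; 253 ⊕ 123 = 134.
P[4]: S = E(K, 123) = 126; 31 ⊕ 126 = 97.
P[5]: S = E(K, 126) = 222; 208 ⊕ 222 = 14.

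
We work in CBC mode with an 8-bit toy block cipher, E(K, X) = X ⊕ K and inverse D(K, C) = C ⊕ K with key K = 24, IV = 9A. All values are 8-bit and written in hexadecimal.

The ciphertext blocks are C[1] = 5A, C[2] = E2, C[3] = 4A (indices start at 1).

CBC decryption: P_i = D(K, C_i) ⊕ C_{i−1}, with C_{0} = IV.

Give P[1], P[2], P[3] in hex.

P[1]: D(K, 5A) = 7E; 7E ⊕ 9A = E4.
P[2]: D(K, E2) = C6; C6 ⊕ 5A = 9C.
P[3]: D(K, 4A) = 6E; 6E ⊕ E2 = 8C.

P[1] = E4, P[2] = 9C, P[3] = 8C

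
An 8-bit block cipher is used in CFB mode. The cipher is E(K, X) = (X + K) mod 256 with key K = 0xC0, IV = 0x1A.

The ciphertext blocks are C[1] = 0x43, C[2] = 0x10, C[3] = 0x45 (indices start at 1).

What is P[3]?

CFB decryption: P_i = C_i ⊕ E(K, C_{i−1}), with C_{0} = IV.
P[3]: E(K, 0x10) = 0xD0; 0x45 ⊕ 0xD0 = 0x95.

P[3] = 0x95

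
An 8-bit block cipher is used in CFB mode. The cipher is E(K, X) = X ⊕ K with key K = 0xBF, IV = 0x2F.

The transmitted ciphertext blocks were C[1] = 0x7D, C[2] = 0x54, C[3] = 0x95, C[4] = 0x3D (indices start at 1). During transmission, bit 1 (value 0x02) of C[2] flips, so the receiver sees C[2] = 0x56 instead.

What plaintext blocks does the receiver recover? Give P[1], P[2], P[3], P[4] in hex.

P[1] = 0xED, P[2] = 0x94, P[3] = 0x7C, P[4] = 0x17

CFB decryption: P_i = C_i ⊕ E(K, C_{i−1}), with C_{0} = IV.
Only C[2] changed, to 0x56. In CFB, a change in C_i flips the same bit in P_i and garbles P_{i+1}. Decrypting the received ciphertext:
P[1]: E(K, 0x2F) = 0x90; 0x7D ⊕ 0x90 = 0xED.
P[2]: E(K, 0x7D) = 0xC2; 0x56 ⊕ 0xC2 = 0x94.
P[3]: E(K, 0x56) = 0xE9; 0x95 ⊕ 0xE9 = 0x7C.
P[4]: E(K, 0x95) = 0x2A; 0x3D ⊕ 0x2A = 0x17.
Blocks that differ from the original plaintext: P[2], P[3].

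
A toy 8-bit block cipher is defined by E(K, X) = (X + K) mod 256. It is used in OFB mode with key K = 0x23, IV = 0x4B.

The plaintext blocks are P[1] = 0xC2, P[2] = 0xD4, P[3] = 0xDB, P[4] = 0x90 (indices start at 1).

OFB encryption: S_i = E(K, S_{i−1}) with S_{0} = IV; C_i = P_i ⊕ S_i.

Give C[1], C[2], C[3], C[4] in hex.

C[1]: S = E(K, 0x4B) = 0x6E; 0xC2 ⊕ 0x6E = 0xAC.
C[2]: S = E(K, 0x6E) = 0x91; 0xD4 ⊕ 0x91 = 0x45.
C[3]: S = E(K, 0x91) = 0xB4; 0xDB ⊕ 0xB4 = 0x6F.
C[4]: S = E(K, 0xB4) = 0xD7; 0x90 ⊕ 0xD7 = 0x47.

C[1] = 0xAC, C[2] = 0x45, C[3] = 0x6F, C[4] = 0x47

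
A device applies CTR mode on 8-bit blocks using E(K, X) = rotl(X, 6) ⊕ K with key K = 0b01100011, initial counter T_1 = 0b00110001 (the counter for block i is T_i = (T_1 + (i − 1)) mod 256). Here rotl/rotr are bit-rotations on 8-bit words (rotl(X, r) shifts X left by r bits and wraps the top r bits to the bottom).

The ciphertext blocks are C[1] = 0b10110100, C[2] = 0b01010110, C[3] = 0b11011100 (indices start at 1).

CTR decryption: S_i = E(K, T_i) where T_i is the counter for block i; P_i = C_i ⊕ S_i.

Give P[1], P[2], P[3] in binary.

P[1]: T = 0b00110001, S = E(K, T) = 0b00101111; 0b10110100 ⊕ 0b00101111 = 0b10011011.
P[2]: T = 0b00110010, S = E(K, T) = 0b11101111; 0b01010110 ⊕ 0b11101111 = 0b10111001.
P[3]: T = 0b00110011, S = E(K, T) = 0b10101111; 0b11011100 ⊕ 0b10101111 = 0b01110011.

P[1] = 0b10011011, P[2] = 0b10111001, P[3] = 0b01110011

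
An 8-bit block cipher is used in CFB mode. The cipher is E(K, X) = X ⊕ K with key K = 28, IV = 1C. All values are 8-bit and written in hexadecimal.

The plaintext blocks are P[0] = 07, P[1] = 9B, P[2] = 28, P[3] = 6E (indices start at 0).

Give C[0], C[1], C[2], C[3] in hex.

C[0] = 33, C[1] = 80, C[2] = 80, C[3] = C6

CFB encryption: C_i = P_i ⊕ E(K, C_{i−1}), with C_{−1} = IV.
C[0]: E(K, 1C) = 34; 07 ⊕ 34 = 33.
C[1]: E(K, 33) = 1B; 9B ⊕ 1B = 80.
C[2]: E(K, 80) = A8; 28 ⊕ A8 = 80.
C[3]: E(K, 80) = A8; 6E ⊕ A8 = C6.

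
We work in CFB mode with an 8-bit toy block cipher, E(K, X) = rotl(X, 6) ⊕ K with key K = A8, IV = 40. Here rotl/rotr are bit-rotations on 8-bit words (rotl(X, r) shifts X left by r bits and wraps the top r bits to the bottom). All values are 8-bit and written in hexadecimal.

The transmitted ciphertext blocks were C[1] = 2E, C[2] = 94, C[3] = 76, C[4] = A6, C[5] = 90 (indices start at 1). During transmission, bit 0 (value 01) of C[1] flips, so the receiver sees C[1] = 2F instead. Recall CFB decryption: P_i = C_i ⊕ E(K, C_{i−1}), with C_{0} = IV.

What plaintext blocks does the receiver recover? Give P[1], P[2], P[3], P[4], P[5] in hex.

P[1] = 97, P[2] = F7, P[3] = FB, P[4] = 93, P[5] = 91

Only C[1] changed, to 2F. In CFB, a change in C_i flips the same bit in P_i and garbles P_{i+1}. Decrypting the received ciphertext:
P[1]: E(K, 40) = B8; 2F ⊕ B8 = 97.
P[2]: E(K, 2F) = 63; 94 ⊕ 63 = F7.
P[3]: E(K, 94) = 8D; 76 ⊕ 8D = FB.
P[4]: E(K, 76) = 35; A6 ⊕ 35 = 93.
P[5]: E(K, A6) = 01; 90 ⊕ 01 = 91.
Blocks that differ from the original plaintext: P[1], P[2].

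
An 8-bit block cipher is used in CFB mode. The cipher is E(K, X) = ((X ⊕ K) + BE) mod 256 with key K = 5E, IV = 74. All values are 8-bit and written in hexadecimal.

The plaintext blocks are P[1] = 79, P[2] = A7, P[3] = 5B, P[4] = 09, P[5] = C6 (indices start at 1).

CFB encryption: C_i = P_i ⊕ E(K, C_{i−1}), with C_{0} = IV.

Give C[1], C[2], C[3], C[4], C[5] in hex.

C[1]: E(K, 74) = E8; 79 ⊕ E8 = 91.
C[2]: E(K, 91) = 8D; A7 ⊕ 8D = 2A.
C[3]: E(K, 2A) = 32; 5B ⊕ 32 = 69.
C[4]: E(K, 69) = F5; 09 ⊕ F5 = FC.
C[5]: E(K, FC) = 60; C6 ⊕ 60 = A6.

C[1] = 91, C[2] = 2A, C[3] = 69, C[4] = FC, C[5] = A6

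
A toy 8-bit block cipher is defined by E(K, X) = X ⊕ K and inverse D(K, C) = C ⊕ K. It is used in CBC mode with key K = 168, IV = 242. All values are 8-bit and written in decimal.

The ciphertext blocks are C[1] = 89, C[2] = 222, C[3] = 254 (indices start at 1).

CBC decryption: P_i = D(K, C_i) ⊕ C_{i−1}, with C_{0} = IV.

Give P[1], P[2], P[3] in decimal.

P[1]: D(K, 89) = 241; 241 ⊕ 242 = 3.
P[2]: D(K, 222) = 118; 118 ⊕ 89 = 47.
P[3]: D(K, 254) = 86; 86 ⊕ 222 = 136.

P[1] = 3, P[2] = 47, P[3] = 136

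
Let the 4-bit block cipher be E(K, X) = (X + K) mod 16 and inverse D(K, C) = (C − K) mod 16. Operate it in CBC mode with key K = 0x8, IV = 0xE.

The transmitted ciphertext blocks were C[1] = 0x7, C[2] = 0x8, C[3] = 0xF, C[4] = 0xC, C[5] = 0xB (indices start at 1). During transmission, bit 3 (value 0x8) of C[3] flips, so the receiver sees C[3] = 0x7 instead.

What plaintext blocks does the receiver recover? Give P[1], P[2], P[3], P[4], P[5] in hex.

CBC decryption: P_i = D(K, C_i) ⊕ C_{i−1}, with C_{0} = IV.
Only C[3] changed, to 0x7. In CBC, a change in C_i garbles P_i and flips the same bit in P_{i+1}. Decrypting the received ciphertext:
P[1]: D(K, 0x7) = 0xF; 0xF ⊕ 0xE = 0x1.
P[2]: D(K, 0x8) = 0x0; 0x0 ⊕ 0x7 = 0x7.
P[3]: D(K, 0x7) = 0xF; 0xF ⊕ 0x8 = 0x7.
P[4]: D(K, 0xC) = 0x4; 0x4 ⊕ 0x7 = 0x3.
P[5]: D(K, 0xB) = 0x3; 0x3 ⊕ 0xC = 0xF.
Blocks that differ from the original plaintext: P[3], P[4].

P[1] = 0x1, P[2] = 0x7, P[3] = 0x7, P[4] = 0x3, P[5] = 0xF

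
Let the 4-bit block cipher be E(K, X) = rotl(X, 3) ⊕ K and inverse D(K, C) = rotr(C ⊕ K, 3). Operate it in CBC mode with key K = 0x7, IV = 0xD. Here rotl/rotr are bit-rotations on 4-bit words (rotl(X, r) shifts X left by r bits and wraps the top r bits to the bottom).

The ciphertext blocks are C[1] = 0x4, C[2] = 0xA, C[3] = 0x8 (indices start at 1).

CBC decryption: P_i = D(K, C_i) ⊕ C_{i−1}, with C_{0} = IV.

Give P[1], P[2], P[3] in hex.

P[1] = 0xB, P[2] = 0xF, P[3] = 0x5

P[1]: D(K, 0x4) = 0x6; 0x6 ⊕ 0xD = 0xB.
P[2]: D(K, 0xA) = 0xB; 0xB ⊕ 0x4 = 0xF.
P[3]: D(K, 0x8) = 0xF; 0xF ⊕ 0xA = 0x5.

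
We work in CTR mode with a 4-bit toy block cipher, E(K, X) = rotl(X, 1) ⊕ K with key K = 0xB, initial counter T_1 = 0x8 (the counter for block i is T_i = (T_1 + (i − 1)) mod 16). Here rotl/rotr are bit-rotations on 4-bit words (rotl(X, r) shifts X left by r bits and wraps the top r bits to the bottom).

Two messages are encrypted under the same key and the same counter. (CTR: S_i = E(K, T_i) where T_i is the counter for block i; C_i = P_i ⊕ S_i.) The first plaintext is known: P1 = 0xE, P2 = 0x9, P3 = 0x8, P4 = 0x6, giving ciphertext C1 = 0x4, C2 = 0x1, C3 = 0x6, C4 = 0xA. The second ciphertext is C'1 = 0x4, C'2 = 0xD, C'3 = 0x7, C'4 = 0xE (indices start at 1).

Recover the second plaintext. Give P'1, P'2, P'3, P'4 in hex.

In CTR with a reused counter, both messages share the same keystream S_i, so C_i ⊕ C'_i = P_i ⊕ P'_i and thus P'_i = P_i ⊕ C_i ⊕ C'_i.
P'1: 0xE ⊕ 0x4 ⊕ 0x4 = 0xE.
P'2: 0x9 ⊕ 0x1 ⊕ 0xD = 0x5.
P'3: 0x8 ⊕ 0x6 ⊕ 0x7 = 0x9.
P'4: 0x6 ⊕ 0xA ⊕ 0xE = 0x2.

P'1 = 0xE, P'2 = 0x5, P'3 = 0x9, P'4 = 0x2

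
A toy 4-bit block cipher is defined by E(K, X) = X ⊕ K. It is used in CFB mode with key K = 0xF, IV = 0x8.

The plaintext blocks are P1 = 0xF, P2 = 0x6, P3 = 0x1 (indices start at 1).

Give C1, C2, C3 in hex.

CFB encryption: C_i = P_i ⊕ E(K, C_{i−1}), with C_{0} = IV.
C1: E(K, 0x8) = 0x7; 0xF ⊕ 0x7 = 0x8.
C2: E(K, 0x8) = 0x7; 0x6 ⊕ 0x7 = 0x1.
C3: E(K, 0x1) = 0xE; 0x1 ⊕ 0xE = 0xF.

C1 = 0x8, C2 = 0x1, C3 = 0xF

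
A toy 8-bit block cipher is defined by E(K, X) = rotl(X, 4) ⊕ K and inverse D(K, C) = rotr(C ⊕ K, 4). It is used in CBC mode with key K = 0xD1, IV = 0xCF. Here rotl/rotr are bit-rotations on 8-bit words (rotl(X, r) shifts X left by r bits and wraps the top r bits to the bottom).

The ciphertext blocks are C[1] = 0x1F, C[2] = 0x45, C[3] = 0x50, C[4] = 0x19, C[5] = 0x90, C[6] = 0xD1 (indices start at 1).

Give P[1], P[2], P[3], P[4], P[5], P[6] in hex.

CBC decryption: P_i = D(K, C_i) ⊕ C_{i−1}, with C_{0} = IV.
P[1]: D(K, 0x1F) = 0xEC; 0xEC ⊕ 0xCF = 0x23.
P[2]: D(K, 0x45) = 0x49; 0x49 ⊕ 0x1F = 0x56.
P[3]: D(K, 0x50) = 0x18; 0x18 ⊕ 0x45 = 0x5D.
P[4]: D(K, 0x19) = 0x8C; 0x8C ⊕ 0x50 = 0xDC.
P[5]: D(K, 0x90) = 0x14; 0x14 ⊕ 0x19 = 0x0D.
P[6]: D(K, 0xD1) = 0x00; 0x00 ⊕ 0x90 = 0x90.

P[1] = 0x23, P[2] = 0x56, P[3] = 0x5D, P[4] = 0xDC, P[5] = 0x0D, P[6] = 0x90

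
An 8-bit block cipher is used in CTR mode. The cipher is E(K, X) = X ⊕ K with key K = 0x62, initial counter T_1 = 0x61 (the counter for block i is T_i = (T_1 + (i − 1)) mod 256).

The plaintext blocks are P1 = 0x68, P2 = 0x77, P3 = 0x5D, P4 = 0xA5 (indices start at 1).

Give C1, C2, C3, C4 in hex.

C1 = 0x6B, C2 = 0x77, C3 = 0x5C, C4 = 0xA3

CTR encryption: S_i = E(K, T_i) where T_i is the counter for block i; C_i = P_i ⊕ S_i.
C1: T = 0x61, S = E(K, T) = 0x03; 0x68 ⊕ 0x03 = 0x6B.
C2: T = 0x62, S = E(K, T) = 0x00; 0x77 ⊕ 0x00 = 0x77.
C3: T = 0x63, S = E(K, T) = 0x01; 0x5D ⊕ 0x01 = 0x5C.
C4: T = 0x64, S = E(K, T) = 0x06; 0xA5 ⊕ 0x06 = 0xA3.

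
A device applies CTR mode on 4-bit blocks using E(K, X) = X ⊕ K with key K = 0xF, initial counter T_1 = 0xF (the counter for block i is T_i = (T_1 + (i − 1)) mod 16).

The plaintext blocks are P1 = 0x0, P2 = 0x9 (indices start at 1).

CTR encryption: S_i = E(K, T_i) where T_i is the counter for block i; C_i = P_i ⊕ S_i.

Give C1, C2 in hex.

C1: T = 0xF, S = E(K, T) = 0x0; 0x0 ⊕ 0x0 = 0x0.
C2: T = 0x0, S = E(K, T) = 0xF; 0x9 ⊕ 0xF = 0x6.

C1 = 0x0, C2 = 0x6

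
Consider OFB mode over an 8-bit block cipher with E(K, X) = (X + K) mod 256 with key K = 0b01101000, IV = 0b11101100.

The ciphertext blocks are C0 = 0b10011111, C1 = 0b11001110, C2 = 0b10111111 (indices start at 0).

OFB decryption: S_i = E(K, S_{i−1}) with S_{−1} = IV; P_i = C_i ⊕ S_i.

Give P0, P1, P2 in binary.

P0: S = E(K, 0b11101100) = 0b01010100; 0b10011111 ⊕ 0b01010100 = 0b11001011.
P1: S = E(K, 0b01010100) = 0b10111100; 0b11001110 ⊕ 0b10111100 = 0b01110010.
P2: S = E(K, 0b10111100) = 0b00100100; 0b10111111 ⊕ 0b00100100 = 0b10011011.

P0 = 0b11001011, P1 = 0b01110010, P2 = 0b10011011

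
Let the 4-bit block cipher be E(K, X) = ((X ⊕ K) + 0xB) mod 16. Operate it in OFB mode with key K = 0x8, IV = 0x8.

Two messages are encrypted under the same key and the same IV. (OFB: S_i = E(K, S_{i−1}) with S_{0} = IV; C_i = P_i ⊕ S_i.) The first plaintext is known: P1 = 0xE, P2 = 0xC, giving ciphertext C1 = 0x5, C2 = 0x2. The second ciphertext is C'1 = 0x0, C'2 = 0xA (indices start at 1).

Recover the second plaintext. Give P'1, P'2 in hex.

In OFB with a reused IV, both messages share the same keystream S_i, so C_i ⊕ C'_i = P_i ⊕ P'_i and thus P'_i = P_i ⊕ C_i ⊕ C'_i.
P'1: 0xE ⊕ 0x5 ⊕ 0x0 = 0xB.
P'2: 0xC ⊕ 0x2 ⊕ 0xA = 0x4.

P'1 = 0xB, P'2 = 0x4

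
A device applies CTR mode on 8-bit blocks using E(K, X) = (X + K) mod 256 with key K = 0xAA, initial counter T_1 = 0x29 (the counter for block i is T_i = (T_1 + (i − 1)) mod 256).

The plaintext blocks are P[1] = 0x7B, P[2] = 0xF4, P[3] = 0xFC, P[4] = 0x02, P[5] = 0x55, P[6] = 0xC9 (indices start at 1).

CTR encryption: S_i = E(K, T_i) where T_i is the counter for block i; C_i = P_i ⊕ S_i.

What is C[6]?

C[1]: T = 0x29, S = E(K, T) = 0xD3; 0x7B ⊕ 0xD3 = 0xA8.
C[2]: T = 0x2A, S = E(K, T) = 0xD4; 0xF4 ⊕ 0xD4 = 0x20.
C[3]: T = 0x2B, S = E(K, T) = 0xD5; 0xFC ⊕ 0xD5 = 0x29.
C[4]: T = 0x2C, S = E(K, T) = 0xD6; 0x02 ⊕ 0xD6 = 0xD4.
C[5]: T = 0x2D, S = E(K, T) = 0xD7; 0x55 ⊕ 0xD7 = 0x82.
C[6]: T = 0x2E, S = E(K, T) = 0xD8; 0xC9 ⊕ 0xD8 = 0x11.

C[6] = 0x11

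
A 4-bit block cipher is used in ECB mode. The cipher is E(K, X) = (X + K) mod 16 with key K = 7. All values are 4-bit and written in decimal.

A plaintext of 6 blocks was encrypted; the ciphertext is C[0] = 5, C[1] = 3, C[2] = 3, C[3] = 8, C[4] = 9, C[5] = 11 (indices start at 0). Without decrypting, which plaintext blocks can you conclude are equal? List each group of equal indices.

P[1] = P[2]

ECB encrypts each block independently with the same key, so equal ciphertext blocks imply equal plaintext blocks.
C[1] = C[2] = 3, so P[1] = P[2].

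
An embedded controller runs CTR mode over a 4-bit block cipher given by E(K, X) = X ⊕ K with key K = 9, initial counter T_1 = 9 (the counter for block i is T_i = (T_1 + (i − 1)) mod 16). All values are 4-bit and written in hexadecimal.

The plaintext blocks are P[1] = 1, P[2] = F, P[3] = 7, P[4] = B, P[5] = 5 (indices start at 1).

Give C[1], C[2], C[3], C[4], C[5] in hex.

CTR encryption: S_i = E(K, T_i) where T_i is the counter for block i; C_i = P_i ⊕ S_i.
C[1]: T = 9, S = E(K, T) = 0; 1 ⊕ 0 = 1.
C[2]: T = A, S = E(K, T) = 3; F ⊕ 3 = C.
C[3]: T = B, S = E(K, T) = 2; 7 ⊕ 2 = 5.
C[4]: T = C, S = E(K, T) = 5; B ⊕ 5 = E.
C[5]: T = D, S = E(K, T) = 4; 5 ⊕ 4 = 1.

C[1] = 1, C[2] = C, C[3] = 5, C[4] = E, C[5] = 1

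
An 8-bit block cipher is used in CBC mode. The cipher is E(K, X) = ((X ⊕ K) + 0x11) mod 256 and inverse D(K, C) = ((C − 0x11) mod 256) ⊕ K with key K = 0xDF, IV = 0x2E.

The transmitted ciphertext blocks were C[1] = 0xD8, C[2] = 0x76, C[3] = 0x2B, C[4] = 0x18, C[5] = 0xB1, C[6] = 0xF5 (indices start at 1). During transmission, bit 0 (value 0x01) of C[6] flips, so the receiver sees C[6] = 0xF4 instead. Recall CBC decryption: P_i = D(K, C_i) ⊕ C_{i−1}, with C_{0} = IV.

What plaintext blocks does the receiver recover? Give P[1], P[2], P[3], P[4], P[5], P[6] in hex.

Only C[6] changed, to 0xF4. In CBC, a change in C_i garbles P_i and flips the same bit in P_{i+1}. Decrypting the received ciphertext:
P[1]: D(K, 0xD8) = 0x18; 0x18 ⊕ 0x2E = 0x36.
P[2]: D(K, 0x76) = 0xBA; 0xBA ⊕ 0xD8 = 0x62.
P[3]: D(K, 0x2B) = 0xC5; 0xC5 ⊕ 0x76 = 0xB3.
P[4]: D(K, 0x18) = 0xD8; 0xD8 ⊕ 0x2B = 0xF3.
P[5]: D(K, 0xB1) = 0x7F; 0x7F ⊕ 0x18 = 0x67.
P[6]: D(K, 0xF4) = 0x3C; 0x3C ⊕ 0xB1 = 0x8D.
Blocks that differ from the original plaintext: P[6].

P[1] = 0x36, P[2] = 0x62, P[3] = 0xB3, P[4] = 0xF3, P[5] = 0x67, P[6] = 0x8D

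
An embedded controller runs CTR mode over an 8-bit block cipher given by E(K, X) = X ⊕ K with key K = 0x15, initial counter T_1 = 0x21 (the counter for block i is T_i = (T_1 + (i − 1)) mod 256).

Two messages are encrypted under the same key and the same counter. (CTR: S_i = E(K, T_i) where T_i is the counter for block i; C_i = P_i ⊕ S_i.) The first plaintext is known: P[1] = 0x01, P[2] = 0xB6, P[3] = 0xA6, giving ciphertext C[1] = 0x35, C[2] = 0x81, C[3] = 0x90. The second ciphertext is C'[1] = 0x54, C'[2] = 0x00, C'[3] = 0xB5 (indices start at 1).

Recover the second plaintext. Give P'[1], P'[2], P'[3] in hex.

In CTR with a reused counter, both messages share the same keystream S_i, so C_i ⊕ C'_i = P_i ⊕ P'_i and thus P'_i = P_i ⊕ C_i ⊕ C'_i.
P'[1]: 0x01 ⊕ 0x35 ⊕ 0x54 = 0x60.
P'[2]: 0xB6 ⊕ 0x81 ⊕ 0x00 = 0x37.
P'[3]: 0xA6 ⊕ 0x90 ⊕ 0xB5 = 0x83.

P'[1] = 0x60, P'[2] = 0x37, P'[3] = 0x83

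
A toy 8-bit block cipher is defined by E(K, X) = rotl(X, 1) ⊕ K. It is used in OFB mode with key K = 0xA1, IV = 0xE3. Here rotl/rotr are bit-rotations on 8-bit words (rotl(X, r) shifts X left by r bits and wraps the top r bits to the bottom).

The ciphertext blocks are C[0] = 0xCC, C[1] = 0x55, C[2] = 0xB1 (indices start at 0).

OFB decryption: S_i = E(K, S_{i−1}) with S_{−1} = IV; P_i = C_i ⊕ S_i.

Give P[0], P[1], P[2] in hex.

P[0] = 0xAA, P[1] = 0x38, P[2] = 0xCA

P[0]: S = E(K, 0xE3) = 0x66; 0xCC ⊕ 0x66 = 0xAA.
P[1]: S = E(K, 0x66) = 0x6D; 0x55 ⊕ 0x6D = 0x38.
P[2]: S = E(K, 0x6D) = 0x7B; 0xB1 ⊕ 0x7B = 0xCA.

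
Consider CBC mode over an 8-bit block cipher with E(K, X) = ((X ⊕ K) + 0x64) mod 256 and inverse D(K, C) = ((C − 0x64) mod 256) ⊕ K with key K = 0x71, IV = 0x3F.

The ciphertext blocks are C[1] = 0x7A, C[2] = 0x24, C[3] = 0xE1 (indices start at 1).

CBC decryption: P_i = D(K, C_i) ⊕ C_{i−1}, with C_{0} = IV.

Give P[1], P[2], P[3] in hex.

P[1]: D(K, 0x7A) = 0x67; 0x67 ⊕ 0x3F = 0x58.
P[2]: D(K, 0x24) = 0xB1; 0xB1 ⊕ 0x7A = 0xCB.
P[3]: D(K, 0xE1) = 0x0C; 0x0C ⊕ 0x24 = 0x28.

P[1] = 0x58, P[2] = 0xCB, P[3] = 0x28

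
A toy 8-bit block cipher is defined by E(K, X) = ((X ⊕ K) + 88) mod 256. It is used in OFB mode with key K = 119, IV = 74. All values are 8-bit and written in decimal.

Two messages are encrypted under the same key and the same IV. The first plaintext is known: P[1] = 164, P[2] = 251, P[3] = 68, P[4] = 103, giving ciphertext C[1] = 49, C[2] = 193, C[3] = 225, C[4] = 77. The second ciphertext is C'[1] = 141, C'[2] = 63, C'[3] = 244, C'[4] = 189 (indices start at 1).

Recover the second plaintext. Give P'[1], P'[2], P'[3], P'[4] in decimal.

P'[1] = 24, P'[2] = 5, P'[3] = 81, P'[4] = 151

In OFB with a reused IV, both messages share the same keystream S_i, so C_i ⊕ C'_i = P_i ⊕ P'_i and thus P'_i = P_i ⊕ C_i ⊕ C'_i.
P'[1]: 164 ⊕ 49 ⊕ 141 = 24.
P'[2]: 251 ⊕ 193 ⊕ 63 = 5.
P'[3]: 68 ⊕ 225 ⊕ 244 = 81.
P'[4]: 103 ⊕ 77 ⊕ 189 = 151.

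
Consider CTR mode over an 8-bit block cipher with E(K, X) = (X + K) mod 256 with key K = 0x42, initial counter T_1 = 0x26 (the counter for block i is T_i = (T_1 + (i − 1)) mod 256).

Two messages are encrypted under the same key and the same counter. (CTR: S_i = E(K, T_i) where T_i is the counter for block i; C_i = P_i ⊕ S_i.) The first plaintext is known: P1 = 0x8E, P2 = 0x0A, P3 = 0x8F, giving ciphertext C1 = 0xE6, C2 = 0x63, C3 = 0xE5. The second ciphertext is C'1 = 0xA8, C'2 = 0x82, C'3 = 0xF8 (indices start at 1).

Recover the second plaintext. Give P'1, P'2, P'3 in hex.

In CTR with a reused counter, both messages share the same keystream S_i, so C_i ⊕ C'_i = P_i ⊕ P'_i and thus P'_i = P_i ⊕ C_i ⊕ C'_i.
P'1: 0x8E ⊕ 0xE6 ⊕ 0xA8 = 0xC0.
P'2: 0x0A ⊕ 0x63 ⊕ 0x82 = 0xEB.
P'3: 0x8F ⊕ 0xE5 ⊕ 0xF8 = 0x92.

P'1 = 0xC0, P'2 = 0xEB, P'3 = 0x92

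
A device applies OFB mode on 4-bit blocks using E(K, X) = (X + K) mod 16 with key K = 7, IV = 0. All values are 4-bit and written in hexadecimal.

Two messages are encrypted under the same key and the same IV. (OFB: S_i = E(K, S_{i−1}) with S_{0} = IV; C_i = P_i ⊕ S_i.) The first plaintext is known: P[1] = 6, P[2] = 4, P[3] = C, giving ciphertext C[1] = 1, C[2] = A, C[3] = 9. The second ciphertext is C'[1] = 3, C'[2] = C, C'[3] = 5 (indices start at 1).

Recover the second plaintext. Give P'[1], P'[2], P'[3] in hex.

In OFB with a reused IV, both messages share the same keystream S_i, so C_i ⊕ C'_i = P_i ⊕ P'_i and thus P'_i = P_i ⊕ C_i ⊕ C'_i.
P'[1]: 6 ⊕ 1 ⊕ 3 = 4.
P'[2]: 4 ⊕ A ⊕ C = 2.
P'[3]: C ⊕ 9 ⊕ 5 = 0.

P'[1] = 4, P'[2] = 2, P'[3] = 0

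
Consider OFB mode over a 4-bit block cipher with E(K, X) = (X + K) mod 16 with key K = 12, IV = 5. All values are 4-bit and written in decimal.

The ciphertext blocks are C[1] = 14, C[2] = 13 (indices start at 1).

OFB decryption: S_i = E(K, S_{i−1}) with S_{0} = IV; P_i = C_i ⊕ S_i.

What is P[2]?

P[2] = 0

P[1]: S = E(K, 5) = 1; 14 ⊕ 1 = 15.
P[2]: S = E(K, 1) = 13; 13 ⊕ 13 = 0.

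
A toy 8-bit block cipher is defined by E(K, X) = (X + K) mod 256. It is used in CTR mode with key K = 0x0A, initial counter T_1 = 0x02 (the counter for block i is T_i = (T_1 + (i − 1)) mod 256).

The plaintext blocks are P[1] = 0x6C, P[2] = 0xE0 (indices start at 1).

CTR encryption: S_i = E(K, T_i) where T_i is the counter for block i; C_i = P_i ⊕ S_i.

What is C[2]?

C[1]: T = 0x02, S = E(K, T) = 0x0C; 0x6C ⊕ 0x0C = 0x60.
C[2]: T = 0x03, S = E(K, T) = 0x0D; 0xE0 ⊕ 0x0D = 0xED.

C[2] = 0xED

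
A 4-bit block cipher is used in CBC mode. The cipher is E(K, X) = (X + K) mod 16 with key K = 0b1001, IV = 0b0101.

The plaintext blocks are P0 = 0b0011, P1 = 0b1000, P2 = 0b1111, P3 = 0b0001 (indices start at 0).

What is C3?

CBC encryption: C_i = E(K, P_i ⊕ C_{i−1}), with C_{−1} = IV.
C0: P0 ⊕ 0b0101 = 0b0110; E(K, 0b0110) = 0b1111.
C1: P1 ⊕ 0b1111 = 0b0111; E(K, 0b0111) = 0b0000.
C2: P2 ⊕ 0b0000 = 0b1111; E(K, 0b1111) = 0b1000.
C3: P3 ⊕ 0b1000 = 0b1001; E(K, 0b1001) = 0b0010.

C3 = 0b0010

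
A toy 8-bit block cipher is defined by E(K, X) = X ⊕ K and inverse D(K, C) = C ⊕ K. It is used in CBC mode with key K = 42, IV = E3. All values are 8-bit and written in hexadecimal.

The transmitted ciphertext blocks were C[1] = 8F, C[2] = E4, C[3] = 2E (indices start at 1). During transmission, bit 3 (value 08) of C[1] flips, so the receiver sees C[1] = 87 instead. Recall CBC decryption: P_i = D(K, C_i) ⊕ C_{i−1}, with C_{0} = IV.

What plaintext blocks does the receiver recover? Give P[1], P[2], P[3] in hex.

Only C[1] changed, to 87. In CBC, a change in C_i garbles P_i and flips the same bit in P_{i+1}. Decrypting the received ciphertext:
P[1]: D(K, 87) = C5; C5 ⊕ E3 = 26.
P[2]: D(K, E4) = A6; A6 ⊕ 87 = 21.
P[3]: D(K, 2E) = 6C; 6C ⊕ E4 = 88.
Blocks that differ from the original plaintext: P[1], P[2].

P[1] = 26, P[2] = 21, P[3] = 88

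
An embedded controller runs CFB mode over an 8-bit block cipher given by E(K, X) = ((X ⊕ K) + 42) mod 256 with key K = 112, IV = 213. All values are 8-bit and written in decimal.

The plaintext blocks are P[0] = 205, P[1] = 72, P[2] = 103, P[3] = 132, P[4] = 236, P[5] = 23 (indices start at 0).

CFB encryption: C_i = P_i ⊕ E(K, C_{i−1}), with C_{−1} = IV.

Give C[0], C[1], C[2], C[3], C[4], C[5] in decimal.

C[0] = 2, C[1] = 212, C[2] = 169, C[3] = 135, C[4] = 205, C[5] = 240

C[0]: E(K, 213) = 207; 205 ⊕ 207 = 2.
C[1]: E(K, 2) = 156; 72 ⊕ 156 = 212.
C[2]: E(K, 212) = 206; 103 ⊕ 206 = 169.
C[3]: E(K, 169) = 3; 132 ⊕ 3 = 135.
C[4]: E(K, 135) = 33; 236 ⊕ 33 = 205.
C[5]: E(K, 205) = 231; 23 ⊕ 231 = 240.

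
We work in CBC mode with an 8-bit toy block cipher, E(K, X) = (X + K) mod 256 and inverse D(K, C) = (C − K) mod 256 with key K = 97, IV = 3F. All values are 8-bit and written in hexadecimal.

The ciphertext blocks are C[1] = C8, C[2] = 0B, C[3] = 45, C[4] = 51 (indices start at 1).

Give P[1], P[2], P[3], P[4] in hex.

P[1] = 0E, P[2] = BC, P[3] = A5, P[4] = FF

CBC decryption: P_i = D(K, C_i) ⊕ C_{i−1}, with C_{0} = IV.
P[1]: D(K, C8) = 31; 31 ⊕ 3F = 0E.
P[2]: D(K, 0B) = 74; 74 ⊕ C8 = BC.
P[3]: D(K, 45) = AE; AE ⊕ 0B = A5.
P[4]: D(K, 51) = BA; BA ⊕ 45 = FF.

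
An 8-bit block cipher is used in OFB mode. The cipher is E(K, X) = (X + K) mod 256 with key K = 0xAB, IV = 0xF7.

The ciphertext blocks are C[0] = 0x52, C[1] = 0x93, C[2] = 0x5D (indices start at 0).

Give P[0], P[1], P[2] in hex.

P[0] = 0xF0, P[1] = 0xDE, P[2] = 0xA5

OFB decryption: S_i = E(K, S_{i−1}) with S_{−1} = IV; P_i = C_i ⊕ S_i.
P[0]: S = E(K, 0xF7) = 0xA2; 0x52 ⊕ 0xA2 = 0xF0.
P[1]: S = E(K, 0xA2) = 0x4D; 0x93 ⊕ 0x4D = 0xDE.
P[2]: S = E(K, 0x4D) = 0xF8; 0x5D ⊕ 0xF8 = 0xA5.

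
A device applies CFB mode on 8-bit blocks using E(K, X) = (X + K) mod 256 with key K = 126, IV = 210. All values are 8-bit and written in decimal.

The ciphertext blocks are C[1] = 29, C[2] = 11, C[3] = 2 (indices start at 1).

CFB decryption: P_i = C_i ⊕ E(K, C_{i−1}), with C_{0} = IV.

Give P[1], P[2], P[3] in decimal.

P[1]: E(K, 210) = 80; 29 ⊕ 80 = 77.
P[2]: E(K, 29) = 155; 11 ⊕ 155 = 144.
P[3]: E(K, 11) = 137; 2 ⊕ 137 = 139.

P[1] = 77, P[2] = 144, P[3] = 139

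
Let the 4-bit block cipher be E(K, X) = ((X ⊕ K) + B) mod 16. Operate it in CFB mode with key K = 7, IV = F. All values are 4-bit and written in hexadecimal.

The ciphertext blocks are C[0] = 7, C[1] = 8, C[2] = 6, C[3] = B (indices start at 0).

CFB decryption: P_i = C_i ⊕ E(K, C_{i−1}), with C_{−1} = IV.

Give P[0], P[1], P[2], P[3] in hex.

P[0] = 4, P[1] = 3, P[2] = C, P[3] = 7

P[0]: E(K, F) = 3; 7 ⊕ 3 = 4.
P[1]: E(K, 7) = B; 8 ⊕ B = 3.
P[2]: E(K, 8) = A; 6 ⊕ A = C.
P[3]: E(K, 6) = C; B ⊕ C = 7.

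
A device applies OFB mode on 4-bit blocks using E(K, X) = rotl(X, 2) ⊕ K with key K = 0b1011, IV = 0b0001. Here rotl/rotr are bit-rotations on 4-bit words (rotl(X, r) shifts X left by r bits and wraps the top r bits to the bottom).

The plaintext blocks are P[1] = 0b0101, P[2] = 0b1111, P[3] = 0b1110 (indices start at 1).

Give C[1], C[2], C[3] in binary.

OFB encryption: S_i = E(K, S_{i−1}) with S_{0} = IV; C_i = P_i ⊕ S_i.
C[1]: S = E(K, 0b0001) = 0b1111; 0b0101 ⊕ 0b1111 = 0b1010.
C[2]: S = E(K, 0b1111) = 0b0100; 0b1111 ⊕ 0b0100 = 0b1011.
C[3]: S = E(K, 0b0100) = 0b1010; 0b1110 ⊕ 0b1010 = 0b0100.

C[1] = 0b1010, C[2] = 0b1011, C[3] = 0b0100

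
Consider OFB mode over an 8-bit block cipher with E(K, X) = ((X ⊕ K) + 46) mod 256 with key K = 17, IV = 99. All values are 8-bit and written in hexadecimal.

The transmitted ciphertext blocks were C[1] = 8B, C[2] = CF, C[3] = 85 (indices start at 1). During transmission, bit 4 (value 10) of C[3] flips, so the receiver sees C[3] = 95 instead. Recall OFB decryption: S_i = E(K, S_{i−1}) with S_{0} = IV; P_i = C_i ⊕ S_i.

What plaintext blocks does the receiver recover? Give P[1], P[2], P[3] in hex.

P[1] = 5F, P[2] = C6, P[3] = F1

Only C[3] changed, to 95. In OFB, a change in C_i flips the same bit in P_i only; the keystream is unaffected. Decrypting the received ciphertext:
P[1]: S = E(K, 99) = D4; 8B ⊕ D4 = 5F.
P[2]: S = E(K, D4) = 09; CF ⊕ 09 = C6.
P[3]: S = E(K, 09) = 64; 95 ⊕ 64 = F1.
Blocks that differ from the original plaintext: P[3].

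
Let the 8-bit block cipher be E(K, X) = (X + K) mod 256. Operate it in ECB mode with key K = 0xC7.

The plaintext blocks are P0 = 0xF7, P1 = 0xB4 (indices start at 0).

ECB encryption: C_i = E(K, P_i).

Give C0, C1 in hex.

C0: E(K, 0xF7) = 0xBE.
C1: E(K, 0xB4) = 0x7B.

C0 = 0xBE, C1 = 0x7B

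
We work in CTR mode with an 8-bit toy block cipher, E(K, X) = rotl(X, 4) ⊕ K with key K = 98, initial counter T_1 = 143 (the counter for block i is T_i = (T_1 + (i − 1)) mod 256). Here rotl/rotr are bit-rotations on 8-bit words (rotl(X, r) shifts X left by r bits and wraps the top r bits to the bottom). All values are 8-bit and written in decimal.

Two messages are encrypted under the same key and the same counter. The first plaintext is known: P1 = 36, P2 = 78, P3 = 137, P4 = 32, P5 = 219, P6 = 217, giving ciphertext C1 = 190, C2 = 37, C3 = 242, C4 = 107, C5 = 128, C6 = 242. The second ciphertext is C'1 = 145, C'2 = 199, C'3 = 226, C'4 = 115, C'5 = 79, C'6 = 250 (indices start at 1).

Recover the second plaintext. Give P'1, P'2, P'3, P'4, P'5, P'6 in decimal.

In CTR with a reused counter, both messages share the same keystream S_i, so C_i ⊕ C'_i = P_i ⊕ P'_i and thus P'_i = P_i ⊕ C_i ⊕ C'_i.
P'1: 36 ⊕ 190 ⊕ 145 = 11.
P'2: 78 ⊕ 37 ⊕ 199 = 172.
P'3: 137 ⊕ 242 ⊕ 226 = 153.
P'4: 32 ⊕ 107 ⊕ 115 = 56.
P'5: 219 ⊕ 128 ⊕ 79 = 20.
P'6: 217 ⊕ 242 ⊕ 250 = 209.

P'1 = 11, P'2 = 172, P'3 = 153, P'4 = 56, P'5 = 20, P'6 = 209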